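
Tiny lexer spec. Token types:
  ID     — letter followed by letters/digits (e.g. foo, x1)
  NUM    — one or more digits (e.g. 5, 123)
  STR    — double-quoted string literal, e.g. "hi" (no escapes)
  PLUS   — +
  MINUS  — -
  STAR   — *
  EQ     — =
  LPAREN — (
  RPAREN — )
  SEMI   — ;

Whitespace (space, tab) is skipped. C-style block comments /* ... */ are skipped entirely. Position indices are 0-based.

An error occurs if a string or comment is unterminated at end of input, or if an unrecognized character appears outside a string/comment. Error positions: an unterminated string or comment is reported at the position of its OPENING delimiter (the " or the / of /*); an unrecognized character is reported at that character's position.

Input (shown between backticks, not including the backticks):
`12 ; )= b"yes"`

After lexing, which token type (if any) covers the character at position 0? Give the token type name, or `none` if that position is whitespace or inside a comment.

Answer: NUM

Derivation:
pos=0: emit NUM '12' (now at pos=2)
pos=3: emit SEMI ';'
pos=5: emit RPAREN ')'
pos=6: emit EQ '='
pos=8: emit ID 'b' (now at pos=9)
pos=9: enter STRING mode
pos=9: emit STR "yes" (now at pos=14)
DONE. 6 tokens: [NUM, SEMI, RPAREN, EQ, ID, STR]
Position 0: char is '1' -> NUM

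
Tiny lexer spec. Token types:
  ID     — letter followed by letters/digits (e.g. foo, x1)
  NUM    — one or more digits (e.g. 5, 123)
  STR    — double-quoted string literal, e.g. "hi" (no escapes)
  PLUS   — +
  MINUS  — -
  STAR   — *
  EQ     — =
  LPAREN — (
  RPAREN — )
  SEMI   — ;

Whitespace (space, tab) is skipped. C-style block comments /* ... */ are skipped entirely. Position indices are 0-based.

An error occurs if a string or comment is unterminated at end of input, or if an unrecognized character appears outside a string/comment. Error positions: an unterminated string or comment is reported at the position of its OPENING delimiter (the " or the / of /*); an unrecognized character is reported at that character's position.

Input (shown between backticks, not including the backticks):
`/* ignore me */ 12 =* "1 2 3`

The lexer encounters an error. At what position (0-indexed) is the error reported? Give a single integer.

pos=0: enter COMMENT mode (saw '/*')
exit COMMENT mode (now at pos=15)
pos=16: emit NUM '12' (now at pos=18)
pos=19: emit EQ '='
pos=20: emit STAR '*'
pos=22: enter STRING mode
pos=22: ERROR — unterminated string

Answer: 22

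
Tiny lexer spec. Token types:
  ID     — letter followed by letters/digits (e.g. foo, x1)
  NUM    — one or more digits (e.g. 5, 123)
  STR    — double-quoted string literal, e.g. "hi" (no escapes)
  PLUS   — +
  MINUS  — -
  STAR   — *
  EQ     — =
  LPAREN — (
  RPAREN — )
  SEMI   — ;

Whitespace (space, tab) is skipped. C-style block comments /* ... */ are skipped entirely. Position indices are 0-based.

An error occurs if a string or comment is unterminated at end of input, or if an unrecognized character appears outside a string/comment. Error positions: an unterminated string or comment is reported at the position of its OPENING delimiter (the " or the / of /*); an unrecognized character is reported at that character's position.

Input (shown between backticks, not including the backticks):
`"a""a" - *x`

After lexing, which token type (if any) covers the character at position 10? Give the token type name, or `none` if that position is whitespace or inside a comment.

Answer: ID

Derivation:
pos=0: enter STRING mode
pos=0: emit STR "a" (now at pos=3)
pos=3: enter STRING mode
pos=3: emit STR "a" (now at pos=6)
pos=7: emit MINUS '-'
pos=9: emit STAR '*'
pos=10: emit ID 'x' (now at pos=11)
DONE. 5 tokens: [STR, STR, MINUS, STAR, ID]
Position 10: char is 'x' -> ID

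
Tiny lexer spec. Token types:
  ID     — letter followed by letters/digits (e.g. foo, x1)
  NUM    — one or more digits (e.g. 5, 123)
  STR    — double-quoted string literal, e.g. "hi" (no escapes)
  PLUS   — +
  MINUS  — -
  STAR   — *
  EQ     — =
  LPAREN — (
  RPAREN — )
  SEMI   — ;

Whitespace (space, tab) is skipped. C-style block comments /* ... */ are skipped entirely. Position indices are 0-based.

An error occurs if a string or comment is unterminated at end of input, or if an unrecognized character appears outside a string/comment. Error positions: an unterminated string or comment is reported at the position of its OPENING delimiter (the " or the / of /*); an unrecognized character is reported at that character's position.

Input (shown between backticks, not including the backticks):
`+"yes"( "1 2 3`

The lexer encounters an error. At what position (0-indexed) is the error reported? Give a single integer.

pos=0: emit PLUS '+'
pos=1: enter STRING mode
pos=1: emit STR "yes" (now at pos=6)
pos=6: emit LPAREN '('
pos=8: enter STRING mode
pos=8: ERROR — unterminated string

Answer: 8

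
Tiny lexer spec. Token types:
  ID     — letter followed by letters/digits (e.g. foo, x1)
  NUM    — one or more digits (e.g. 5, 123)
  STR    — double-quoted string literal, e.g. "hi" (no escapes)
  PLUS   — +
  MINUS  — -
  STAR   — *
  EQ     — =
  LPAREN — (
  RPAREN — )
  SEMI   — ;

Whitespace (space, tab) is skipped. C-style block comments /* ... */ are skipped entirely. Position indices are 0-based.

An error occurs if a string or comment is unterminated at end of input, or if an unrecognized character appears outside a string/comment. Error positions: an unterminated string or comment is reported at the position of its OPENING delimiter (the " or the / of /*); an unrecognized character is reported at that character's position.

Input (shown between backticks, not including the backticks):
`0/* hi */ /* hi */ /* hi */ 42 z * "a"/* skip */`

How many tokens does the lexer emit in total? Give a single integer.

Answer: 5

Derivation:
pos=0: emit NUM '0' (now at pos=1)
pos=1: enter COMMENT mode (saw '/*')
exit COMMENT mode (now at pos=9)
pos=10: enter COMMENT mode (saw '/*')
exit COMMENT mode (now at pos=18)
pos=19: enter COMMENT mode (saw '/*')
exit COMMENT mode (now at pos=27)
pos=28: emit NUM '42' (now at pos=30)
pos=31: emit ID 'z' (now at pos=32)
pos=33: emit STAR '*'
pos=35: enter STRING mode
pos=35: emit STR "a" (now at pos=38)
pos=38: enter COMMENT mode (saw '/*')
exit COMMENT mode (now at pos=48)
DONE. 5 tokens: [NUM, NUM, ID, STAR, STR]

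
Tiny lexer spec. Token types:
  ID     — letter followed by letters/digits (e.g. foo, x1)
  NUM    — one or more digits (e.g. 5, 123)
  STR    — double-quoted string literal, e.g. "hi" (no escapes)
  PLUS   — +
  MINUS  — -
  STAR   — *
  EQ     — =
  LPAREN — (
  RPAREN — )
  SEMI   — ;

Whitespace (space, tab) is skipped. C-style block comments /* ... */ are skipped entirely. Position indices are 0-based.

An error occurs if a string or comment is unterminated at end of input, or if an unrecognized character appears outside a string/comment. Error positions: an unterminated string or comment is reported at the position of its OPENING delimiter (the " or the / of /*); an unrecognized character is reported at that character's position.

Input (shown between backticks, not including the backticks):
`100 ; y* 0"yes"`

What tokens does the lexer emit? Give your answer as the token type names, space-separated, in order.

pos=0: emit NUM '100' (now at pos=3)
pos=4: emit SEMI ';'
pos=6: emit ID 'y' (now at pos=7)
pos=7: emit STAR '*'
pos=9: emit NUM '0' (now at pos=10)
pos=10: enter STRING mode
pos=10: emit STR "yes" (now at pos=15)
DONE. 6 tokens: [NUM, SEMI, ID, STAR, NUM, STR]

Answer: NUM SEMI ID STAR NUM STR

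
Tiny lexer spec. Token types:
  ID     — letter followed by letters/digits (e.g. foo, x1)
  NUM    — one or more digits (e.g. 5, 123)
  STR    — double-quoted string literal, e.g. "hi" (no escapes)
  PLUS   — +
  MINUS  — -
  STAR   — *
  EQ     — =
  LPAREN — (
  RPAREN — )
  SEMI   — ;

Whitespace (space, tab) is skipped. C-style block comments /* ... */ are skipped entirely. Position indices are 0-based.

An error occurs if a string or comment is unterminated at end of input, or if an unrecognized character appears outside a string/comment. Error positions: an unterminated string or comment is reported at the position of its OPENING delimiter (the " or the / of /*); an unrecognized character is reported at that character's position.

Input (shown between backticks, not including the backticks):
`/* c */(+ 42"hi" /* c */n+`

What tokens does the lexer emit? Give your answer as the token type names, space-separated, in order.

pos=0: enter COMMENT mode (saw '/*')
exit COMMENT mode (now at pos=7)
pos=7: emit LPAREN '('
pos=8: emit PLUS '+'
pos=10: emit NUM '42' (now at pos=12)
pos=12: enter STRING mode
pos=12: emit STR "hi" (now at pos=16)
pos=17: enter COMMENT mode (saw '/*')
exit COMMENT mode (now at pos=24)
pos=24: emit ID 'n' (now at pos=25)
pos=25: emit PLUS '+'
DONE. 6 tokens: [LPAREN, PLUS, NUM, STR, ID, PLUS]

Answer: LPAREN PLUS NUM STR ID PLUS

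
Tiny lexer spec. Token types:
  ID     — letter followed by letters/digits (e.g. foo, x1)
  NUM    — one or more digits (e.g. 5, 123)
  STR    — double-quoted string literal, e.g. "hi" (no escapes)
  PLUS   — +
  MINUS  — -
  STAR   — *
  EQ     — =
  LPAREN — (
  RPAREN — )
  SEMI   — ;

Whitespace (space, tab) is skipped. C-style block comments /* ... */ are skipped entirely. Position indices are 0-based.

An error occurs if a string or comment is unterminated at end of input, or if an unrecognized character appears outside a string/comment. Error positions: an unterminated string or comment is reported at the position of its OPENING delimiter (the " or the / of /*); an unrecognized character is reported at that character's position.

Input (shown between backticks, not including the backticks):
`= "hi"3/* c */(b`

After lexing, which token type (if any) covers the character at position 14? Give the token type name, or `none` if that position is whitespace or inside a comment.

Answer: LPAREN

Derivation:
pos=0: emit EQ '='
pos=2: enter STRING mode
pos=2: emit STR "hi" (now at pos=6)
pos=6: emit NUM '3' (now at pos=7)
pos=7: enter COMMENT mode (saw '/*')
exit COMMENT mode (now at pos=14)
pos=14: emit LPAREN '('
pos=15: emit ID 'b' (now at pos=16)
DONE. 5 tokens: [EQ, STR, NUM, LPAREN, ID]
Position 14: char is '(' -> LPAREN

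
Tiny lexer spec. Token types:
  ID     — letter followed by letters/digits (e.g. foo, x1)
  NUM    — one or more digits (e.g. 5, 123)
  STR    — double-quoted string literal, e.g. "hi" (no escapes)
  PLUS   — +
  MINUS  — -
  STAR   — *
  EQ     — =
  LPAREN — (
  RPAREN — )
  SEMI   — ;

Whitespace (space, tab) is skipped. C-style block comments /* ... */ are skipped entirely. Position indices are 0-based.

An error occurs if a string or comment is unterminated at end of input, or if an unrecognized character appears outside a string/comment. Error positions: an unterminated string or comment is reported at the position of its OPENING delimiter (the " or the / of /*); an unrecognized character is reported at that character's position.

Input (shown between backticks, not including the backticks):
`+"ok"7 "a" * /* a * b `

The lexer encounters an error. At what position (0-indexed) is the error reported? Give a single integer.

Answer: 13

Derivation:
pos=0: emit PLUS '+'
pos=1: enter STRING mode
pos=1: emit STR "ok" (now at pos=5)
pos=5: emit NUM '7' (now at pos=6)
pos=7: enter STRING mode
pos=7: emit STR "a" (now at pos=10)
pos=11: emit STAR '*'
pos=13: enter COMMENT mode (saw '/*')
pos=13: ERROR — unterminated comment (reached EOF)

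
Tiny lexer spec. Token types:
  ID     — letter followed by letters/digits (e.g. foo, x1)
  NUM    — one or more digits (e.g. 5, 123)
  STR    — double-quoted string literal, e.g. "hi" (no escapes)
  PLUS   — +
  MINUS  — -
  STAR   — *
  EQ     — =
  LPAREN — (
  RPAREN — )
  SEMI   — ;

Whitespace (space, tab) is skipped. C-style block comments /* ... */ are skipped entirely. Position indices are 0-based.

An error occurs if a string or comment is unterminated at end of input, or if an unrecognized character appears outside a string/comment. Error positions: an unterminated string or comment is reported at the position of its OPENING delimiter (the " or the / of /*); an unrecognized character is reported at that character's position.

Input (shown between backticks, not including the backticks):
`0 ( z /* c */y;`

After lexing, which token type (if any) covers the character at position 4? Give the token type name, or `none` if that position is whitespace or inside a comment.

pos=0: emit NUM '0' (now at pos=1)
pos=2: emit LPAREN '('
pos=4: emit ID 'z' (now at pos=5)
pos=6: enter COMMENT mode (saw '/*')
exit COMMENT mode (now at pos=13)
pos=13: emit ID 'y' (now at pos=14)
pos=14: emit SEMI ';'
DONE. 5 tokens: [NUM, LPAREN, ID, ID, SEMI]
Position 4: char is 'z' -> ID

Answer: ID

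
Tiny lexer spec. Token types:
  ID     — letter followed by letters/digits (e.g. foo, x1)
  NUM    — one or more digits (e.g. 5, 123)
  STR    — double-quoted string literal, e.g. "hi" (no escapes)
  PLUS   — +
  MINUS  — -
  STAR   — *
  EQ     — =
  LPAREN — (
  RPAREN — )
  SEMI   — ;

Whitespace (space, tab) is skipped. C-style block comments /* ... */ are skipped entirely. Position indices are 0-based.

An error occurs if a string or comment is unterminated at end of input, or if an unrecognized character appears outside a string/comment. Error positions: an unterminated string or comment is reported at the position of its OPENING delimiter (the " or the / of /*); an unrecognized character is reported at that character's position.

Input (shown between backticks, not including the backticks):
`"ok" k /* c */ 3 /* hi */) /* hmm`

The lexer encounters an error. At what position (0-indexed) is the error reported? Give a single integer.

pos=0: enter STRING mode
pos=0: emit STR "ok" (now at pos=4)
pos=5: emit ID 'k' (now at pos=6)
pos=7: enter COMMENT mode (saw '/*')
exit COMMENT mode (now at pos=14)
pos=15: emit NUM '3' (now at pos=16)
pos=17: enter COMMENT mode (saw '/*')
exit COMMENT mode (now at pos=25)
pos=25: emit RPAREN ')'
pos=27: enter COMMENT mode (saw '/*')
pos=27: ERROR — unterminated comment (reached EOF)

Answer: 27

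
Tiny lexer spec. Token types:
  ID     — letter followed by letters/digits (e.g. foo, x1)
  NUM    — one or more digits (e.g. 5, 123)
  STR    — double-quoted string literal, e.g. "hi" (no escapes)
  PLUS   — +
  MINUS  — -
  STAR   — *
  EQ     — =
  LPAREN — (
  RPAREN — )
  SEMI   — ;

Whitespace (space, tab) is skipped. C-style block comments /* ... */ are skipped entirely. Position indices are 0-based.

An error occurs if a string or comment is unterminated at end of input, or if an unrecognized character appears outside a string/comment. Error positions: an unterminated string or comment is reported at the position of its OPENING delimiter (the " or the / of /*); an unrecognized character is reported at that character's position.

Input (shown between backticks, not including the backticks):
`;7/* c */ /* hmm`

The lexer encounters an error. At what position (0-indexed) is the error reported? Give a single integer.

Answer: 10

Derivation:
pos=0: emit SEMI ';'
pos=1: emit NUM '7' (now at pos=2)
pos=2: enter COMMENT mode (saw '/*')
exit COMMENT mode (now at pos=9)
pos=10: enter COMMENT mode (saw '/*')
pos=10: ERROR — unterminated comment (reached EOF)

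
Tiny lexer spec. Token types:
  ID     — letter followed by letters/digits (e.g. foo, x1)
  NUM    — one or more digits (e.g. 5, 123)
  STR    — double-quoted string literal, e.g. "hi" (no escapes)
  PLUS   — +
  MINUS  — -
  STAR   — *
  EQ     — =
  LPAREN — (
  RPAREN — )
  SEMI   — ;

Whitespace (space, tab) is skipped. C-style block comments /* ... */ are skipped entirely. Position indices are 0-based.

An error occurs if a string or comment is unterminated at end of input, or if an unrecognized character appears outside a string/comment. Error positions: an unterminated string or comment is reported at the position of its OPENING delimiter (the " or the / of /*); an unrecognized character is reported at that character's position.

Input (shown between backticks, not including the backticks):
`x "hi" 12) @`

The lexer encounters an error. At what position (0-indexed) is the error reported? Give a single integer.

Answer: 11

Derivation:
pos=0: emit ID 'x' (now at pos=1)
pos=2: enter STRING mode
pos=2: emit STR "hi" (now at pos=6)
pos=7: emit NUM '12' (now at pos=9)
pos=9: emit RPAREN ')'
pos=11: ERROR — unrecognized char '@'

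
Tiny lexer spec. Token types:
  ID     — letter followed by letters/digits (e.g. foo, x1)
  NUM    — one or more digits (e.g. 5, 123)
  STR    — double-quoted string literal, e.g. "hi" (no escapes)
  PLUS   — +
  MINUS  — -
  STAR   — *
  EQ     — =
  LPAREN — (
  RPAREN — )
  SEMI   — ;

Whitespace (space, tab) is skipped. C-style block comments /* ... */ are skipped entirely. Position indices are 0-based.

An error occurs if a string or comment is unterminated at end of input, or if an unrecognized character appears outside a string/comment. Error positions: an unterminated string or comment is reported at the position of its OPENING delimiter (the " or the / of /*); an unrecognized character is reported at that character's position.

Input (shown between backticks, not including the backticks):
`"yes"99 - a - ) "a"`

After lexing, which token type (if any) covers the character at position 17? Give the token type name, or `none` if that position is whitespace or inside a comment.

Answer: STR

Derivation:
pos=0: enter STRING mode
pos=0: emit STR "yes" (now at pos=5)
pos=5: emit NUM '99' (now at pos=7)
pos=8: emit MINUS '-'
pos=10: emit ID 'a' (now at pos=11)
pos=12: emit MINUS '-'
pos=14: emit RPAREN ')'
pos=16: enter STRING mode
pos=16: emit STR "a" (now at pos=19)
DONE. 7 tokens: [STR, NUM, MINUS, ID, MINUS, RPAREN, STR]
Position 17: char is 'a' -> STR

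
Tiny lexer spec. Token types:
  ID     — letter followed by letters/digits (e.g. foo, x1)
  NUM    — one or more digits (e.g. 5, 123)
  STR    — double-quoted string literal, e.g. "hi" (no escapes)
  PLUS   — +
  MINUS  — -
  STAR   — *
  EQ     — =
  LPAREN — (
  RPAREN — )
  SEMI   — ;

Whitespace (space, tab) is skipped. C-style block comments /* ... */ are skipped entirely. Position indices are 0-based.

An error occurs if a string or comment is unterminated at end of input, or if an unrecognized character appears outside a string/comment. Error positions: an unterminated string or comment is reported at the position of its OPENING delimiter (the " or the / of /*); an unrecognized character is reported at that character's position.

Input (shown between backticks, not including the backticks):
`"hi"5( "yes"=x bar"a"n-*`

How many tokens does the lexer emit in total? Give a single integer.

pos=0: enter STRING mode
pos=0: emit STR "hi" (now at pos=4)
pos=4: emit NUM '5' (now at pos=5)
pos=5: emit LPAREN '('
pos=7: enter STRING mode
pos=7: emit STR "yes" (now at pos=12)
pos=12: emit EQ '='
pos=13: emit ID 'x' (now at pos=14)
pos=15: emit ID 'bar' (now at pos=18)
pos=18: enter STRING mode
pos=18: emit STR "a" (now at pos=21)
pos=21: emit ID 'n' (now at pos=22)
pos=22: emit MINUS '-'
pos=23: emit STAR '*'
DONE. 11 tokens: [STR, NUM, LPAREN, STR, EQ, ID, ID, STR, ID, MINUS, STAR]

Answer: 11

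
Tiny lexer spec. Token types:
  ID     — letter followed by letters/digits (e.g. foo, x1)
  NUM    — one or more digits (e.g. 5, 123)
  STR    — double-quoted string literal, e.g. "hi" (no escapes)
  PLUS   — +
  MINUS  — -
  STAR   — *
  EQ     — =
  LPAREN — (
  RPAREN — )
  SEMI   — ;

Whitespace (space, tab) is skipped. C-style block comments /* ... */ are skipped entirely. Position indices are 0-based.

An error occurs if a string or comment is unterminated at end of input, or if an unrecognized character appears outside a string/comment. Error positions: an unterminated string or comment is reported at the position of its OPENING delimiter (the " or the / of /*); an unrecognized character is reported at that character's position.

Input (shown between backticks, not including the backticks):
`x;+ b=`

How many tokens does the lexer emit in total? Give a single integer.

Answer: 5

Derivation:
pos=0: emit ID 'x' (now at pos=1)
pos=1: emit SEMI ';'
pos=2: emit PLUS '+'
pos=4: emit ID 'b' (now at pos=5)
pos=5: emit EQ '='
DONE. 5 tokens: [ID, SEMI, PLUS, ID, EQ]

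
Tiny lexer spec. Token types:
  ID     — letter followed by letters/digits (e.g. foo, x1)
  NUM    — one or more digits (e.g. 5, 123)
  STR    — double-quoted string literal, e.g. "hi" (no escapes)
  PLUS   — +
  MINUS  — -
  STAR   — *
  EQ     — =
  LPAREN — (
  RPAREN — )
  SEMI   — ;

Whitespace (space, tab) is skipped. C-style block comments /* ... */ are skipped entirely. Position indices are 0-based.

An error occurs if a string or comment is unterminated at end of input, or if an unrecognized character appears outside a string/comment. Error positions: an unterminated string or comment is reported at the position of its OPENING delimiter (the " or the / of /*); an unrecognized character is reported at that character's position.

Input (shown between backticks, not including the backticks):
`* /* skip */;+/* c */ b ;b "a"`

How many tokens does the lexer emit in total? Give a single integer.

pos=0: emit STAR '*'
pos=2: enter COMMENT mode (saw '/*')
exit COMMENT mode (now at pos=12)
pos=12: emit SEMI ';'
pos=13: emit PLUS '+'
pos=14: enter COMMENT mode (saw '/*')
exit COMMENT mode (now at pos=21)
pos=22: emit ID 'b' (now at pos=23)
pos=24: emit SEMI ';'
pos=25: emit ID 'b' (now at pos=26)
pos=27: enter STRING mode
pos=27: emit STR "a" (now at pos=30)
DONE. 7 tokens: [STAR, SEMI, PLUS, ID, SEMI, ID, STR]

Answer: 7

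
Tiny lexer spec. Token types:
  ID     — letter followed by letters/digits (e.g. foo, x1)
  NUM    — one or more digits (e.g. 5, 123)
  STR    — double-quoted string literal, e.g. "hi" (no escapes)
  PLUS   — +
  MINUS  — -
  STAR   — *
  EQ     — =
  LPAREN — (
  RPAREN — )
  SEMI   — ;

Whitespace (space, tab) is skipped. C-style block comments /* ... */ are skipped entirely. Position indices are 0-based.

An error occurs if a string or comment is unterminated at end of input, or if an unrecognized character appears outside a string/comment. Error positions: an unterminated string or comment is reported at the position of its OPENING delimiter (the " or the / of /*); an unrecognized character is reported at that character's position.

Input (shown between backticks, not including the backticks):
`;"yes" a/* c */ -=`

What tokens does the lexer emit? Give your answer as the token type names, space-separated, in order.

Answer: SEMI STR ID MINUS EQ

Derivation:
pos=0: emit SEMI ';'
pos=1: enter STRING mode
pos=1: emit STR "yes" (now at pos=6)
pos=7: emit ID 'a' (now at pos=8)
pos=8: enter COMMENT mode (saw '/*')
exit COMMENT mode (now at pos=15)
pos=16: emit MINUS '-'
pos=17: emit EQ '='
DONE. 5 tokens: [SEMI, STR, ID, MINUS, EQ]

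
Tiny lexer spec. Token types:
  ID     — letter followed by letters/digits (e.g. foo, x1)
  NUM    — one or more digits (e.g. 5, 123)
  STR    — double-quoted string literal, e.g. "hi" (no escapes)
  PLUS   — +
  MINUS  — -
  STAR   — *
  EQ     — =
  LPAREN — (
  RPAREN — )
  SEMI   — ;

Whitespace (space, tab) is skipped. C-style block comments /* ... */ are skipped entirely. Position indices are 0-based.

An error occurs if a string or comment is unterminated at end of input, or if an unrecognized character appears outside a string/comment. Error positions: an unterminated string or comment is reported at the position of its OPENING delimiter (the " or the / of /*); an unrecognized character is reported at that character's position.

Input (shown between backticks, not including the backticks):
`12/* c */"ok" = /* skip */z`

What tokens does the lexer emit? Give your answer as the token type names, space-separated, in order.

Answer: NUM STR EQ ID

Derivation:
pos=0: emit NUM '12' (now at pos=2)
pos=2: enter COMMENT mode (saw '/*')
exit COMMENT mode (now at pos=9)
pos=9: enter STRING mode
pos=9: emit STR "ok" (now at pos=13)
pos=14: emit EQ '='
pos=16: enter COMMENT mode (saw '/*')
exit COMMENT mode (now at pos=26)
pos=26: emit ID 'z' (now at pos=27)
DONE. 4 tokens: [NUM, STR, EQ, ID]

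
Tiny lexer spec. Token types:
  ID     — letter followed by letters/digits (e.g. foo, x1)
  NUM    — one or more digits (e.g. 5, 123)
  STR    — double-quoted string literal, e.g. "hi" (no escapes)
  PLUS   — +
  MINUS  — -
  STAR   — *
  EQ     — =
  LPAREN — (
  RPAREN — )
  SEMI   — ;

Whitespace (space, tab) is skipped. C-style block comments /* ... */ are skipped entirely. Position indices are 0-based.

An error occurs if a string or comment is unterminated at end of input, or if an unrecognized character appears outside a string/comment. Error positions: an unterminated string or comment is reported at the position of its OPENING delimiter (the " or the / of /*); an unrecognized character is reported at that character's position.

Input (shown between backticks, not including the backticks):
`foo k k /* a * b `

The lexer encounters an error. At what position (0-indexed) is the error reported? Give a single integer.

pos=0: emit ID 'foo' (now at pos=3)
pos=4: emit ID 'k' (now at pos=5)
pos=6: emit ID 'k' (now at pos=7)
pos=8: enter COMMENT mode (saw '/*')
pos=8: ERROR — unterminated comment (reached EOF)

Answer: 8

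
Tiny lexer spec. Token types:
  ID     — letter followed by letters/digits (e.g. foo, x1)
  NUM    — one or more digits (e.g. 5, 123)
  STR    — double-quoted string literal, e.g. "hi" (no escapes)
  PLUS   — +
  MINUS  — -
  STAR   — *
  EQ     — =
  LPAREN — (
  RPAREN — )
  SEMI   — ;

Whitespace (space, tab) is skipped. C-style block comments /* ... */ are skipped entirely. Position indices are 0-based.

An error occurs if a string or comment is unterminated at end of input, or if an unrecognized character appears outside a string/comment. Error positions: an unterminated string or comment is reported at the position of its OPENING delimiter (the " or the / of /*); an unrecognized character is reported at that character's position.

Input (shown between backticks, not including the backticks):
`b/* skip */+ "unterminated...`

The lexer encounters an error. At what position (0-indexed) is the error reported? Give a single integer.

Answer: 13

Derivation:
pos=0: emit ID 'b' (now at pos=1)
pos=1: enter COMMENT mode (saw '/*')
exit COMMENT mode (now at pos=11)
pos=11: emit PLUS '+'
pos=13: enter STRING mode
pos=13: ERROR — unterminated string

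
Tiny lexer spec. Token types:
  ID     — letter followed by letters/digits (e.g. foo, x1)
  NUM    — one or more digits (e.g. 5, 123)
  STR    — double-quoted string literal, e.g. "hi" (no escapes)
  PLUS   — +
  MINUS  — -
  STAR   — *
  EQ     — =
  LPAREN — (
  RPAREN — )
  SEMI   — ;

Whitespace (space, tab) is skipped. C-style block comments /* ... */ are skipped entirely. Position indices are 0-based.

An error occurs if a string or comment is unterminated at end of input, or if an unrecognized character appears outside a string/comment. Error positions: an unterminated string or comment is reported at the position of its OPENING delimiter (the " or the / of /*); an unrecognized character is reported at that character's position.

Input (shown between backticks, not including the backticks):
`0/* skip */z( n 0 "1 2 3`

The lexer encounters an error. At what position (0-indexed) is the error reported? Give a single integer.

Answer: 18

Derivation:
pos=0: emit NUM '0' (now at pos=1)
pos=1: enter COMMENT mode (saw '/*')
exit COMMENT mode (now at pos=11)
pos=11: emit ID 'z' (now at pos=12)
pos=12: emit LPAREN '('
pos=14: emit ID 'n' (now at pos=15)
pos=16: emit NUM '0' (now at pos=17)
pos=18: enter STRING mode
pos=18: ERROR — unterminated string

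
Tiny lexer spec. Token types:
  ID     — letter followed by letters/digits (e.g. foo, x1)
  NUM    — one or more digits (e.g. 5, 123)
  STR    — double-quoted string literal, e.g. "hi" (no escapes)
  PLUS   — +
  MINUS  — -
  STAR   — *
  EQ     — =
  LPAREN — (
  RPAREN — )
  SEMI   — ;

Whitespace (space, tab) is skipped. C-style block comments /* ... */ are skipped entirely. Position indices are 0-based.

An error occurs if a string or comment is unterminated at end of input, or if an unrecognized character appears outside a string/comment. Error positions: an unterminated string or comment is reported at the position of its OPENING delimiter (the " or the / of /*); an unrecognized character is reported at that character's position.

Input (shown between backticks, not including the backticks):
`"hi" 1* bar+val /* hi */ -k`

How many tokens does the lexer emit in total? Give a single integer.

pos=0: enter STRING mode
pos=0: emit STR "hi" (now at pos=4)
pos=5: emit NUM '1' (now at pos=6)
pos=6: emit STAR '*'
pos=8: emit ID 'bar' (now at pos=11)
pos=11: emit PLUS '+'
pos=12: emit ID 'val' (now at pos=15)
pos=16: enter COMMENT mode (saw '/*')
exit COMMENT mode (now at pos=24)
pos=25: emit MINUS '-'
pos=26: emit ID 'k' (now at pos=27)
DONE. 8 tokens: [STR, NUM, STAR, ID, PLUS, ID, MINUS, ID]

Answer: 8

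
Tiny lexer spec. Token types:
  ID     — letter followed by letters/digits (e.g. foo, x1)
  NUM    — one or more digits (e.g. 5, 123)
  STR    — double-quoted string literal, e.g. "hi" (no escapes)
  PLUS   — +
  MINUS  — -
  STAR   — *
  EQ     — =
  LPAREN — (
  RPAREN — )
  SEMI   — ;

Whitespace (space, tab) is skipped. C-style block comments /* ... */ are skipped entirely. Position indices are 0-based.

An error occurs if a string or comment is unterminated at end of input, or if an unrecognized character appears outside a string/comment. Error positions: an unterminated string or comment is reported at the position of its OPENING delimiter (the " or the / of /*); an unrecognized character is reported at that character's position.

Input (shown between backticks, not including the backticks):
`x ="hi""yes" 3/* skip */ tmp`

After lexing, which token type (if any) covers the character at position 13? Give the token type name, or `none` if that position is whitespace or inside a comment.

Answer: NUM

Derivation:
pos=0: emit ID 'x' (now at pos=1)
pos=2: emit EQ '='
pos=3: enter STRING mode
pos=3: emit STR "hi" (now at pos=7)
pos=7: enter STRING mode
pos=7: emit STR "yes" (now at pos=12)
pos=13: emit NUM '3' (now at pos=14)
pos=14: enter COMMENT mode (saw '/*')
exit COMMENT mode (now at pos=24)
pos=25: emit ID 'tmp' (now at pos=28)
DONE. 6 tokens: [ID, EQ, STR, STR, NUM, ID]
Position 13: char is '3' -> NUM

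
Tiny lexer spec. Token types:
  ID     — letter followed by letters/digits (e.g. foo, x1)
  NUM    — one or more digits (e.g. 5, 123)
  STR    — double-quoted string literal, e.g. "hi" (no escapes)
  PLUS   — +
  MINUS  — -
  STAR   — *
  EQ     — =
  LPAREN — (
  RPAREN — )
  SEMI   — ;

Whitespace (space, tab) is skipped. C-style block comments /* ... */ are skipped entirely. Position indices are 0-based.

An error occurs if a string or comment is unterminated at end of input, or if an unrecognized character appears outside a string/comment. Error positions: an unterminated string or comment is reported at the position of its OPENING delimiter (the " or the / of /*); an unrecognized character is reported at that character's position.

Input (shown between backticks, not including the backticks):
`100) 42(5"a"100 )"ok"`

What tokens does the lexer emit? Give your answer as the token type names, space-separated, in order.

pos=0: emit NUM '100' (now at pos=3)
pos=3: emit RPAREN ')'
pos=5: emit NUM '42' (now at pos=7)
pos=7: emit LPAREN '('
pos=8: emit NUM '5' (now at pos=9)
pos=9: enter STRING mode
pos=9: emit STR "a" (now at pos=12)
pos=12: emit NUM '100' (now at pos=15)
pos=16: emit RPAREN ')'
pos=17: enter STRING mode
pos=17: emit STR "ok" (now at pos=21)
DONE. 9 tokens: [NUM, RPAREN, NUM, LPAREN, NUM, STR, NUM, RPAREN, STR]

Answer: NUM RPAREN NUM LPAREN NUM STR NUM RPAREN STR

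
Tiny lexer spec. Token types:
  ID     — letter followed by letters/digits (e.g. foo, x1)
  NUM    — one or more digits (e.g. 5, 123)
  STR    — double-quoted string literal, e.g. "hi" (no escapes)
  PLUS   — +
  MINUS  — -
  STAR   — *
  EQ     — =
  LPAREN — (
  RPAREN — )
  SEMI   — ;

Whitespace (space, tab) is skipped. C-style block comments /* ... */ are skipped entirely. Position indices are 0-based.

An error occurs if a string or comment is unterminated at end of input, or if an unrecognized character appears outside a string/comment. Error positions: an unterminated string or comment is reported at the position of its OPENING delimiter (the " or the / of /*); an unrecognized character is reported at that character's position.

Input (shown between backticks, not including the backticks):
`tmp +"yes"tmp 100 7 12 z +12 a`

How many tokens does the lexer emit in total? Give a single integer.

Answer: 11

Derivation:
pos=0: emit ID 'tmp' (now at pos=3)
pos=4: emit PLUS '+'
pos=5: enter STRING mode
pos=5: emit STR "yes" (now at pos=10)
pos=10: emit ID 'tmp' (now at pos=13)
pos=14: emit NUM '100' (now at pos=17)
pos=18: emit NUM '7' (now at pos=19)
pos=20: emit NUM '12' (now at pos=22)
pos=23: emit ID 'z' (now at pos=24)
pos=25: emit PLUS '+'
pos=26: emit NUM '12' (now at pos=28)
pos=29: emit ID 'a' (now at pos=30)
DONE. 11 tokens: [ID, PLUS, STR, ID, NUM, NUM, NUM, ID, PLUS, NUM, ID]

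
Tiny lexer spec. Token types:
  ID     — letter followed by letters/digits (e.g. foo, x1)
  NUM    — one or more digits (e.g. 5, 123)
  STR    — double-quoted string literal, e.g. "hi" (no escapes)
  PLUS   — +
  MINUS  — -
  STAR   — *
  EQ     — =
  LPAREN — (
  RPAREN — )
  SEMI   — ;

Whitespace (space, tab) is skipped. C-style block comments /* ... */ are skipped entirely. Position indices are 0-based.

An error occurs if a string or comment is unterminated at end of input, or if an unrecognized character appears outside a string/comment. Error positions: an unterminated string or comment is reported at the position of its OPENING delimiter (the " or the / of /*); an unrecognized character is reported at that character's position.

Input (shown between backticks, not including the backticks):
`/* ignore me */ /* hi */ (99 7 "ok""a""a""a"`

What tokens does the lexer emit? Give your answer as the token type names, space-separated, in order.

Answer: LPAREN NUM NUM STR STR STR STR

Derivation:
pos=0: enter COMMENT mode (saw '/*')
exit COMMENT mode (now at pos=15)
pos=16: enter COMMENT mode (saw '/*')
exit COMMENT mode (now at pos=24)
pos=25: emit LPAREN '('
pos=26: emit NUM '99' (now at pos=28)
pos=29: emit NUM '7' (now at pos=30)
pos=31: enter STRING mode
pos=31: emit STR "ok" (now at pos=35)
pos=35: enter STRING mode
pos=35: emit STR "a" (now at pos=38)
pos=38: enter STRING mode
pos=38: emit STR "a" (now at pos=41)
pos=41: enter STRING mode
pos=41: emit STR "a" (now at pos=44)
DONE. 7 tokens: [LPAREN, NUM, NUM, STR, STR, STR, STR]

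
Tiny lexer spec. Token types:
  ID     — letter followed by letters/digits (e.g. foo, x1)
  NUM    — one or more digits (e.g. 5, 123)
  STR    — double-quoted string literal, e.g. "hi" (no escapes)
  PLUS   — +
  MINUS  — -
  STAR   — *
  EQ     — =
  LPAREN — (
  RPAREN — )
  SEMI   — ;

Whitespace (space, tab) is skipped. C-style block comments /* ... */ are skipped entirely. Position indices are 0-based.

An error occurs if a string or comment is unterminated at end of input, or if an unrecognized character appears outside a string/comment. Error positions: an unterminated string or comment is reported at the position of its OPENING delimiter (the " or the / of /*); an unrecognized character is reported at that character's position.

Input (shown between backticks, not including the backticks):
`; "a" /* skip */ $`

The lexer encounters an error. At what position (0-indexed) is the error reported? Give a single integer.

Answer: 17

Derivation:
pos=0: emit SEMI ';'
pos=2: enter STRING mode
pos=2: emit STR "a" (now at pos=5)
pos=6: enter COMMENT mode (saw '/*')
exit COMMENT mode (now at pos=16)
pos=17: ERROR — unrecognized char '$'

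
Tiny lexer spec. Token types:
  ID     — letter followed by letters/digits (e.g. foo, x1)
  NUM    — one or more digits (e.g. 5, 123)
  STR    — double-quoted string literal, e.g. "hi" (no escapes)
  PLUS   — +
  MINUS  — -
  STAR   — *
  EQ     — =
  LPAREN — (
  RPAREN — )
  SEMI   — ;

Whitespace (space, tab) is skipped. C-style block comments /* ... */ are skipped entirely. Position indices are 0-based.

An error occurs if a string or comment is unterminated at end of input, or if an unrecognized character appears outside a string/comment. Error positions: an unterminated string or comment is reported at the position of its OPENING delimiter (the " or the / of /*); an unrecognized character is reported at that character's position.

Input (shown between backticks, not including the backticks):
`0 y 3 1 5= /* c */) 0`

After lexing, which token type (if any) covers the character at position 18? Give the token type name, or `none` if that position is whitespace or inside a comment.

Answer: RPAREN

Derivation:
pos=0: emit NUM '0' (now at pos=1)
pos=2: emit ID 'y' (now at pos=3)
pos=4: emit NUM '3' (now at pos=5)
pos=6: emit NUM '1' (now at pos=7)
pos=8: emit NUM '5' (now at pos=9)
pos=9: emit EQ '='
pos=11: enter COMMENT mode (saw '/*')
exit COMMENT mode (now at pos=18)
pos=18: emit RPAREN ')'
pos=20: emit NUM '0' (now at pos=21)
DONE. 8 tokens: [NUM, ID, NUM, NUM, NUM, EQ, RPAREN, NUM]
Position 18: char is ')' -> RPAREN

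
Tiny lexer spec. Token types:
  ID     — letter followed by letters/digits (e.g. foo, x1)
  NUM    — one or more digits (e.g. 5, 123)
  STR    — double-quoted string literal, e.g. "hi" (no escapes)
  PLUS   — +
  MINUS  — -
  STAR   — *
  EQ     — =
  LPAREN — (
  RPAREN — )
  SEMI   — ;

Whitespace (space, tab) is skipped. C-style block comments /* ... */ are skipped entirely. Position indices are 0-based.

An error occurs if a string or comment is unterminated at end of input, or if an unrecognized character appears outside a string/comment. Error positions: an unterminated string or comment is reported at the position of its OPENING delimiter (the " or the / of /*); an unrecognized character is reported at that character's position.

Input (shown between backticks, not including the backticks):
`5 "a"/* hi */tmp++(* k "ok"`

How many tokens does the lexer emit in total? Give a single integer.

pos=0: emit NUM '5' (now at pos=1)
pos=2: enter STRING mode
pos=2: emit STR "a" (now at pos=5)
pos=5: enter COMMENT mode (saw '/*')
exit COMMENT mode (now at pos=13)
pos=13: emit ID 'tmp' (now at pos=16)
pos=16: emit PLUS '+'
pos=17: emit PLUS '+'
pos=18: emit LPAREN '('
pos=19: emit STAR '*'
pos=21: emit ID 'k' (now at pos=22)
pos=23: enter STRING mode
pos=23: emit STR "ok" (now at pos=27)
DONE. 9 tokens: [NUM, STR, ID, PLUS, PLUS, LPAREN, STAR, ID, STR]

Answer: 9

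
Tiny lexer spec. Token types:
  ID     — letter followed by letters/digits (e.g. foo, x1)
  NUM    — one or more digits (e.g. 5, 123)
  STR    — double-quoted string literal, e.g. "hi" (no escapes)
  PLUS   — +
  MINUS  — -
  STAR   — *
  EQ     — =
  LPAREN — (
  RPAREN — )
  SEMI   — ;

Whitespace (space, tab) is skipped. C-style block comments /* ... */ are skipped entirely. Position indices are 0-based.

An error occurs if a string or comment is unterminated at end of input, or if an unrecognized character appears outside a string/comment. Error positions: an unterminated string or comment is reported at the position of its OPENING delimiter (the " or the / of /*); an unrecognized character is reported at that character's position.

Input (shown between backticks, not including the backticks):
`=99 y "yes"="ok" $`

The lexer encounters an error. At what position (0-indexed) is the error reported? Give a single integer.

Answer: 17

Derivation:
pos=0: emit EQ '='
pos=1: emit NUM '99' (now at pos=3)
pos=4: emit ID 'y' (now at pos=5)
pos=6: enter STRING mode
pos=6: emit STR "yes" (now at pos=11)
pos=11: emit EQ '='
pos=12: enter STRING mode
pos=12: emit STR "ok" (now at pos=16)
pos=17: ERROR — unrecognized char '$'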